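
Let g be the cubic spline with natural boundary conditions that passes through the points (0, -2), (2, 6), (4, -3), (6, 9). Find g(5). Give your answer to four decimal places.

0.4750

With M_i denoting the second derivative at x_i, h_i = 2, 2, 2, and Δ_i = (y_(i+1) − y_i)/h_i = 4, -9/2, 6:
  2·M_0 + 8·M_1 + 2·M_2 = 6(Δ_1 - Δ_0) = -51
  2·M_1 + 8·M_2 + 2·M_3 = 6(Δ_2 - Δ_1) = 63
Natural end conditions: M_0 = M_3 = 0.
Solving: M_0 = 0, M_1 = -89/10, M_2 = 101/10, M_3 = 0.
On [4, 6], g(x) = -3 - 11/15·(x - 4) + 101/20·(x - 4)² - 101/120·(x - 4)³.
With (x - 4) = 1: g(5) = 19/40.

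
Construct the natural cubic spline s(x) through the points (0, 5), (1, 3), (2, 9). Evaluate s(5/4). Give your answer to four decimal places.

Write m_i for s''(x_i). With h_i = 1, 1 and divided differences Δ_i = -2, 6, the continuity of s' gives the tridiagonal system
  1·m_0 + 4·m_1 + 1·m_2 = 6(Δ_1 - Δ_0) = 48
Natural end conditions: m_0 = m_2 = 0.
Solving the tridiagonal system: m_0 = 0, m_1 = 12, m_2 = 0.
On [1, 2], s(x) = 3 + 2·(x - 1) + 6·(x - 1)² - 2·(x - 1)³.
With (x - 1) = 1/4: s(5/4) = 123/32.

3.8438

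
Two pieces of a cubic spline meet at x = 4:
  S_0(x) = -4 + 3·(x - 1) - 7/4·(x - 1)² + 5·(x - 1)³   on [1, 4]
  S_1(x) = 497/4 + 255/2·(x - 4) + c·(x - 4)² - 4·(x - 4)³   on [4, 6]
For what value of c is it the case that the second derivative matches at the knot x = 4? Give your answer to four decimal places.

S_0''(x) = -7/2 + 30·(x - 1), so S_0''(4) = 173/2. On the right, S_1''(4) = 2c, so c = 173/4.

43.2500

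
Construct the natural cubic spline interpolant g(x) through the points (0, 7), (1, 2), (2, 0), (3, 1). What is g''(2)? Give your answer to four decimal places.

Let M_i = g''(x_i). Step sizes h_i = 1, 1, 1; slopes of the chords Δ_i = (y_(i+1) - y_i)/h_i = -5, -2, 1.
  1·M_0 + 4·M_1 + 1·M_2 = 6(Δ_1 - Δ_0) = 18
  1·M_1 + 4·M_2 + 1·M_3 = 6(Δ_2 - Δ_1) = 18
Natural end conditions: M_0 = M_3 = 0.
Solving the tridiagonal system: M_0 = 0, M_1 = 18/5, M_2 = 18/5, M_3 = 0.

3.6000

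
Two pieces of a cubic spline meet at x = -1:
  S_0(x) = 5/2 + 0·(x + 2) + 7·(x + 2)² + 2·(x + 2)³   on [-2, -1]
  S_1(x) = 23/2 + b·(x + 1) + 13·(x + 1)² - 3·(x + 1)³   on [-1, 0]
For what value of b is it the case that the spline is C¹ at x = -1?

S_0'(x) = 0 + 14·(x + 2) + 6·(x + 2)², so S_0'(-1) = 20. On the right, S_1'(-1) = b, so b = 20.

20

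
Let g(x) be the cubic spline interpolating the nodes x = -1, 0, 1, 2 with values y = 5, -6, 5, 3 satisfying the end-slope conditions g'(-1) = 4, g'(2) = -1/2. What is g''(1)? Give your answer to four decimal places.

Write σ_i for g''(x_i). With h_i = 1, 1, 1 and divided differences Δ_i = -11, 11, -2, the continuity of g' gives the tridiagonal system
  1·σ_0 + 4·σ_1 + 1·σ_2 = 6(Δ_1 - Δ_0) = 132
  1·σ_1 + 4·σ_2 + 1·σ_3 = 6(Δ_2 - Δ_1) = -78
Clamped end conditions give two more equations: 2h_0·σ_0 + h_0·σ_1 = 6(Δ_0 - g'(-1)) = -90 and h_2·σ_2 + 2h_2·σ_3 = 6(g'(2) - Δ_2) = 9.
Forward elimination and back-substitution give σ_0 = -381/5, σ_1 = 312/5, σ_2 = -207/5, σ_3 = 126/5.

-41.4000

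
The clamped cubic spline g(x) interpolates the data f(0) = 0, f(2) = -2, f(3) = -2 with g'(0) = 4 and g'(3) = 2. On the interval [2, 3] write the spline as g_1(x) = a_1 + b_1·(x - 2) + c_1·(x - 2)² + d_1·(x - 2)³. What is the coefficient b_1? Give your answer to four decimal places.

Let m_i = g''(x_i). Step sizes h_i = 2, 1; slopes of the chords Δ_i = (y_(i+1) - y_i)/h_i = -1, 0.
  2·m_0 + 6·m_1 + 1·m_2 = 6(Δ_1 - Δ_0) = 6
Clamped end conditions give two more equations: 2h_0·m_0 + h_0·m_1 = 6(Δ_0 - g'(0)) = -30 and h_1·m_1 + 2h_1·m_2 = 6(g'(3) - Δ_1) = 12.
Hence m_0 = -55/6, m_1 = 10/3, m_2 = 13/3.
On [2, 3], with g_1(x) = a_1 + b_1·(x - 2) + c_1·(x - 2)² + d_1·(x - 2)³: c_1 = m_1/2 = 5/3, d_1 = (m_2 - m_1)/(6h_1) = 1/6, b_1 = Δ_1 - h_1(2m_1 + m_2)/6 = -11/6.

-1.8333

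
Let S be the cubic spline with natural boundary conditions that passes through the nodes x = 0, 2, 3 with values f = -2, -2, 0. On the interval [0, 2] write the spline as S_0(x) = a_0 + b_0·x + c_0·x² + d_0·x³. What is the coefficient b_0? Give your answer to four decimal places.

-0.6667

Write M_i for S''(x_i). With h_i = 2, 1 and divided differences Δ_i = 0, 2, the continuity of S' gives the tridiagonal system
  2·M_0 + 6·M_1 + 1·M_2 = 6(Δ_1 - Δ_0) = 12
Natural end conditions: M_0 = M_2 = 0.
Hence M_0 = 0, M_1 = 2, M_2 = 0.
On [0, 2], with S_0(x) = a_0 + b_0·x + c_0·x² + d_0·x³: c_0 = M_0/2 = 0, d_0 = (M_1 - M_0)/(6h_0) = 1/6, b_0 = Δ_0 - h_0(2M_0 + M_1)/6 = -2/3.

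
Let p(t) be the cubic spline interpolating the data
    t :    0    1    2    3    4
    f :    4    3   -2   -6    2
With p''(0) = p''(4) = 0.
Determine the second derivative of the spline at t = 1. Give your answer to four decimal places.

Put σ_i = p'' at the i-th knot. Here h = (1, 1, 1, 1) and Δ = (-1, -5, -4, 8), so the interior equations h_(i-1)·σ_(i-1) + 2(h_(i-1)+h_i)·σ_i + h_i·σ_(i+1) = 6(Δ_i − Δ_(i-1)) read
  1·σ_0 + 4·σ_1 + 1·σ_2 = 6(Δ_1 - Δ_0) = -24
  1·σ_1 + 4·σ_2 + 1·σ_3 = 6(Δ_2 - Δ_1) = 6
  1·σ_2 + 4·σ_3 + 1·σ_4 = 6(Δ_3 - Δ_2) = 72
Natural end conditions: σ_0 = σ_4 = 0.
Hence σ_0 = 0, σ_1 = -39/7, σ_2 = -12/7, σ_3 = 129/7, σ_4 = 0.

-5.5714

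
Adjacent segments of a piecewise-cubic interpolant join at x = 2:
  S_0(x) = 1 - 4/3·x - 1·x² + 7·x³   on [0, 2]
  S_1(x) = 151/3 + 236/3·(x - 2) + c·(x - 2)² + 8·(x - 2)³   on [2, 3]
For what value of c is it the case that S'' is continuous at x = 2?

41

S_0''(x) = -2 + 42·x, so S_0''(2) = 82. On the right, S_1''(2) = 2c, so c = 41.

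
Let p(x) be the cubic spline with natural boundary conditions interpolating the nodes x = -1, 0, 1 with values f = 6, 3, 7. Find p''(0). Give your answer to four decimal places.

10.5000

With M_i denoting the second derivative at x_i, h_i = 1, 1, and Δ_i = (y_(i+1) − y_i)/h_i = -3, 4:
  1·M_0 + 4·M_1 + 1·M_2 = 6(Δ_1 - Δ_0) = 42
Natural end conditions: M_0 = M_2 = 0.
Solving: M_0 = 0, M_1 = 21/2, M_2 = 0.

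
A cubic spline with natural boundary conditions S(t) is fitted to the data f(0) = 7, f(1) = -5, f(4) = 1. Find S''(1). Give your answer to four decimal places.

10.5000

With M_i denoting the second derivative at x_i, h_i = 1, 3, and Δ_i = (y_(i+1) − y_i)/h_i = -12, 2:
  1·M_0 + 8·M_1 + 3·M_2 = 6(Δ_1 - Δ_0) = 84
Natural end conditions: M_0 = M_2 = 0.
Hence M_0 = 0, M_1 = 21/2, M_2 = 0.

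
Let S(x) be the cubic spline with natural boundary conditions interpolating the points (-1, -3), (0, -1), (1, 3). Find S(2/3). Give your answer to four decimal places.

1.5185

With σ_i denoting the second derivative at x_i, h_i = 1, 1, and Δ_i = (y_(i+1) − y_i)/h_i = 2, 4:
  1·σ_0 + 4·σ_1 + 1·σ_2 = 6(Δ_1 - Δ_0) = 12
Natural end conditions: σ_0 = σ_2 = 0.
Solving the tridiagonal system: σ_0 = 0, σ_1 = 3, σ_2 = 0.
On [0, 1], S(x) = -1 + 3·x + 3/2·x² - 1/2·x³.
With x = 2/3: S(2/3) = 41/27.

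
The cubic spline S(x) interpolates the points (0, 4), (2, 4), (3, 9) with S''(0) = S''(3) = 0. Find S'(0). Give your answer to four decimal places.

-1.6667

Let M_i = S''(x_i). Step sizes h_i = 2, 1; slopes of the chords Δ_i = (y_(i+1) - y_i)/h_i = 0, 5.
  2·M_0 + 6·M_1 + 1·M_2 = 6(Δ_1 - Δ_0) = 30
Natural end conditions: M_0 = M_2 = 0.
Forward elimination and back-substitution give M_0 = 0, M_1 = 5, M_2 = 0.
On [0, 2], S'(x) = b_0 + 2c_0·x + 3d_0·x² with b_0 = Δ_0 - h_0(2M_0 + M_1)/6 = -5/3, c_0 = M_0/2 = 0, d_0 = (M_1 - M_0)/(6h_0) = 5/12. So S'(0) = -5/3.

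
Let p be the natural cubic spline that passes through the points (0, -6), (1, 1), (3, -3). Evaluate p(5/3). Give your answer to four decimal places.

Let m_i = p''(x_i). Step sizes h_i = 1, 2; slopes of the chords Δ_i = (y_(i+1) - y_i)/h_i = 7, -2.
  1·m_0 + 6·m_1 + 2·m_2 = 6(Δ_1 - Δ_0) = -54
Natural end conditions: m_0 = m_2 = 0.
Solving the tridiagonal system: m_0 = 0, m_1 = -9, m_2 = 0.
On [1, 3], p(t) = 1 + 4·(t - 1) - 9/2·(t - 1)² + 3/4·(t - 1)³.
With (t - 1) = 2/3: p(5/3) = 17/9.

1.8889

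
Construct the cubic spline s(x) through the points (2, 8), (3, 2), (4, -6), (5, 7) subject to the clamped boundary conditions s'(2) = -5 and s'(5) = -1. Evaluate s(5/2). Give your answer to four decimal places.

5.7417

Let M_i = s''(x_i). Step sizes h_i = 1, 1, 1; slopes of the chords Δ_i = (y_(i+1) - y_i)/h_i = -6, -8, 13.
  1·M_0 + 4·M_1 + 1·M_2 = 6(Δ_1 - Δ_0) = -12
  1·M_1 + 4·M_2 + 1·M_3 = 6(Δ_2 - Δ_1) = 126
Clamped end conditions give two more equations: 2h_0·M_0 + h_0·M_1 = 6(Δ_0 - s'(2)) = -6 and h_2·M_2 + 2h_2·M_3 = 6(s'(5) - Δ_2) = -84.
Forward elimination and back-substitution give M_0 = 88/15, M_1 = -266/15, M_2 = 796/15, M_3 = -1028/15.
On [2, 3], s(x) = 8 - 5·(x - 2) + 44/15·(x - 2)² - 59/15·(x - 2)³.
With (x - 2) = 1/2: s(5/2) = 689/120.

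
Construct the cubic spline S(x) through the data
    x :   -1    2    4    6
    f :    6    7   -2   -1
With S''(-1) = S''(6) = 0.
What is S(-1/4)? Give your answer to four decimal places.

With M_i denoting the second derivative at x_i, h_i = 3, 2, 2, and Δ_i = (y_(i+1) − y_i)/h_i = 1/3, -9/2, 1/2:
  3·M_0 + 10·M_1 + 2·M_2 = 6(Δ_1 - Δ_0) = -29
  2·M_1 + 8·M_2 + 2·M_3 = 6(Δ_2 - Δ_1) = 30
Natural end conditions: M_0 = M_3 = 0.
Solving the tridiagonal system: M_0 = 0, M_1 = -73/19, M_2 = 179/38, M_3 = 0.
On [-1, 2], S(x) = 6 + 257/114·(x + 1) + 0·(x + 1)² - 73/342·(x + 1)³.
With (x + 1) = 3/4: S(-1/4) = 18485/2432.

7.6007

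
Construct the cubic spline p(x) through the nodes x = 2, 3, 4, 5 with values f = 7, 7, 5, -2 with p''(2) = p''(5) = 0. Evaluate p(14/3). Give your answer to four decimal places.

0.6889

Let M_i = p''(x_i). Step sizes h_i = 1, 1, 1; slopes of the chords Δ_i = (y_(i+1) - y_i)/h_i = 0, -2, -7.
  1·M_0 + 4·M_1 + 1·M_2 = 6(Δ_1 - Δ_0) = -12
  1·M_1 + 4·M_2 + 1·M_3 = 6(Δ_2 - Δ_1) = -30
Natural end conditions: M_0 = M_3 = 0.
Solving the tridiagonal system: M_0 = 0, M_1 = -6/5, M_2 = -36/5, M_3 = 0.
On [4, 5], p(x) = 5 - 23/5·(x - 4) - 18/5·(x - 4)² + 6/5·(x - 4)³.
With (x - 4) = 2/3: p(14/3) = 31/45.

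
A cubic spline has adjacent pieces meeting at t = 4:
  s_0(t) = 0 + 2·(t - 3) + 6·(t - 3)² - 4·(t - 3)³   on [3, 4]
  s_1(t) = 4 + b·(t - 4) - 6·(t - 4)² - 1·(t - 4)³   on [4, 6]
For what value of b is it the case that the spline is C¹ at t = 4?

2

s_0'(t) = 2 + 12·(t - 3) - 12·(t - 3)², so s_0'(4) = 2. On the right, s_1'(4) = b, so b = 2.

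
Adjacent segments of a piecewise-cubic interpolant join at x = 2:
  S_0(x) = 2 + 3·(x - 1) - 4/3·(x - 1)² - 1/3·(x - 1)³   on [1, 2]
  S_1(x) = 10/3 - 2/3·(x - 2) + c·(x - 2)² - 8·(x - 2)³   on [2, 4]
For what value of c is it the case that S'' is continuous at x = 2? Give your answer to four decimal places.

-2.3333

S_0''(x) = -8/3 - 2·(x - 1), so S_0''(2) = -14/3. On the right, S_1''(2) = 2c, so c = -7/3.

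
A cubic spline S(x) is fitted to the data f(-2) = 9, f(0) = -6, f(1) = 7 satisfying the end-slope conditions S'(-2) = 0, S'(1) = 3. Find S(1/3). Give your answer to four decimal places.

-1.6296

Put M_i = S'' at the i-th knot. Here h = (2, 1) and Δ = (-15/2, 13), so the interior equations h_(i-1)·M_(i-1) + 2(h_(i-1)+h_i)·M_i + h_i·M_(i+1) = 6(Δ_i − Δ_(i-1)) read
  2·M_0 + 6·M_1 + 1·M_2 = 6(Δ_1 - Δ_0) = 123
Clamped end conditions give two more equations: 2h_0·M_0 + h_0·M_1 = 6(Δ_0 - S'(-2)) = -45 and h_1·M_1 + 2h_1·M_2 = 6(S'(1) - Δ_1) = -60.
Solving: M_0 = -123/4, M_1 = 39, M_2 = -99/2.
On [0, 1], S(x) = -6 + 33/4·x + 39/2·x² - 59/4·x³.
With x = 1/3: S(1/3) = -44/27.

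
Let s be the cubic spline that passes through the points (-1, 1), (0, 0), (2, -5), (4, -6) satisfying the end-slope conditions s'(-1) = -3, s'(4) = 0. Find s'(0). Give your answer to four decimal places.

Put m_i = s'' at the i-th knot. Here h = (1, 2, 2) and Δ = (-1, -5/2, -1/2), so the interior equations h_(i-1)·m_(i-1) + 2(h_(i-1)+h_i)·m_i + h_i·m_(i+1) = 6(Δ_i − Δ_(i-1)) read
  1·m_0 + 6·m_1 + 2·m_2 = 6(Δ_1 - Δ_0) = -9
  2·m_1 + 8·m_2 + 2·m_3 = 6(Δ_2 - Δ_1) = 12
Clamped end conditions give two more equations: 2h_0·m_0 + h_0·m_1 = 6(Δ_0 - s'(-1)) = 12 and h_2·m_2 + 2h_2·m_3 = 6(s'(4) - Δ_2) = 3.
Solving: m_0 = 180/23, m_1 = -84/23, m_2 = 117/46, m_3 = -12/23.
On [0, 2], s'(x) = b_1 + 2c_1·x + 3d_1·x² with b_1 = Δ_1 - h_1(2m_1 + m_2)/6 = -21/23, c_1 = m_1/2 = -42/23, d_1 = (m_2 - m_1)/(6h_1) = 95/184. So s'(0) = -21/23.

-0.9130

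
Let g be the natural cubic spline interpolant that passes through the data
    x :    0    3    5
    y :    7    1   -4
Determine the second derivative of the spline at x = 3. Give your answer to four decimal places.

Let M_i = g''(x_i). Step sizes h_i = 3, 2; slopes of the chords Δ_i = (y_(i+1) - y_i)/h_i = -2, -5/2.
  3·M_0 + 10·M_1 + 2·M_2 = 6(Δ_1 - Δ_0) = -3
Natural end conditions: M_0 = M_2 = 0.
Solving the tridiagonal system: M_0 = 0, M_1 = -3/10, M_2 = 0.

-0.3000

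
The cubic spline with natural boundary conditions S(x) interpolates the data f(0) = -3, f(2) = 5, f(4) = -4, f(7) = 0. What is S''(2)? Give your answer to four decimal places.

-7.6316

Write m_i for S''(x_i). With h_i = 2, 2, 3 and divided differences Δ_i = 4, -9/2, 4/3, the continuity of S' gives the tridiagonal system
  2·m_0 + 8·m_1 + 2·m_2 = 6(Δ_1 - Δ_0) = -51
  2·m_1 + 10·m_2 + 3·m_3 = 6(Δ_2 - Δ_1) = 35
Natural end conditions: m_0 = m_3 = 0.
Forward elimination and back-substitution give m_0 = 0, m_1 = -145/19, m_2 = 191/38, m_3 = 0.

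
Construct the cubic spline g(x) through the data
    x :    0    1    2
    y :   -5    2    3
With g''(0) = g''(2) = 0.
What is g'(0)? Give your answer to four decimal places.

8.5000

Write m_i for g''(x_i). With h_i = 1, 1 and divided differences Δ_i = 7, 1, the continuity of g' gives the tridiagonal system
  1·m_0 + 4·m_1 + 1·m_2 = 6(Δ_1 - Δ_0) = -36
Natural end conditions: m_0 = m_2 = 0.
Solving the tridiagonal system: m_0 = 0, m_1 = -9, m_2 = 0.
On [0, 1], g'(x) = b_0 + 2c_0·x + 3d_0·x² with b_0 = Δ_0 - h_0(2m_0 + m_1)/6 = 17/2, c_0 = m_0/2 = 0, d_0 = (m_1 - m_0)/(6h_0) = -3/2. So g'(0) = 17/2.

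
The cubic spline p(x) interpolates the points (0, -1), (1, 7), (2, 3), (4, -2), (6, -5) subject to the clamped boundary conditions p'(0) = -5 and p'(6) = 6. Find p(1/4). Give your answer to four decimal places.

With M_i denoting the second derivative at x_i, h_i = 1, 1, 2, 2, and Δ_i = (y_(i+1) − y_i)/h_i = 8, -4, -5/2, -3/2:
  1·M_0 + 4·M_1 + 1·M_2 = 6(Δ_1 - Δ_0) = -72
  1·M_1 + 6·M_2 + 2·M_3 = 6(Δ_2 - Δ_1) = 9
  2·M_2 + 8·M_3 + 2·M_4 = 6(Δ_3 - Δ_2) = 6
Clamped end conditions give two more equations: 2h_0·M_0 + h_0·M_1 = 6(Δ_0 - p'(0)) = 78 and h_3·M_3 + 2h_3·M_4 = 6(p'(6) - Δ_3) = 45.
Hence M_0 = 2357/42, M_1 = -719/21, M_2 = 53/6, M_3 = -205/42, M_4 = 575/42.
On [0, 1], p(x) = -1 - 5·x + 2357/84·x² - 1265/84·x³.
With x = 1/4: p(1/4) = -1311/1792.

-0.7316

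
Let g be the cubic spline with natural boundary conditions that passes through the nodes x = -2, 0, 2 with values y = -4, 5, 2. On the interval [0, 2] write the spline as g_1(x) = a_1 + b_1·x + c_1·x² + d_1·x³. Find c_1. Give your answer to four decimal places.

Let M_i = g''(x_i). Step sizes h_i = 2, 2; slopes of the chords Δ_i = (y_(i+1) - y_i)/h_i = 9/2, -3/2.
  2·M_0 + 8·M_1 + 2·M_2 = 6(Δ_1 - Δ_0) = -36
Natural end conditions: M_0 = M_2 = 0.
Solving the tridiagonal system: M_0 = 0, M_1 = -9/2, M_2 = 0.
On [0, 2], with g_1(x) = a_1 + b_1·x + c_1·x² + d_1·x³: c_1 = M_1/2 = -9/4, d_1 = (M_2 - M_1)/(6h_1) = 3/8, b_1 = Δ_1 - h_1(2M_1 + M_2)/6 = 3/2.

-2.2500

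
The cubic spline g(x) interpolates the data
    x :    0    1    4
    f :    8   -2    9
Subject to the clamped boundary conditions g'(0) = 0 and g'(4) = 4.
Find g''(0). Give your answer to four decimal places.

With σ_i denoting the second derivative at x_i, h_i = 1, 3, and Δ_i = (y_(i+1) − y_i)/h_i = -10, 11/3:
  1·σ_0 + 8·σ_1 + 3·σ_2 = 6(Δ_1 - Δ_0) = 82
Clamped end conditions give two more equations: 2h_0·σ_0 + h_0·σ_1 = 6(Δ_0 - g'(0)) = -60 and h_1·σ_1 + 2h_1·σ_2 = 6(g'(4) - Δ_1) = 2.
Solving: σ_0 = -157/4, σ_1 = 37/2, σ_2 = -107/12.

-39.2500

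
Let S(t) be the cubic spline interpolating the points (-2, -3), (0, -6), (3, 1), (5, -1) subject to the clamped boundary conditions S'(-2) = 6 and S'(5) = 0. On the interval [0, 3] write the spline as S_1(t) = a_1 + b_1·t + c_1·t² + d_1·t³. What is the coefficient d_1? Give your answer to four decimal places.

Write σ_i for S''(x_i). With h_i = 2, 3, 2 and divided differences Δ_i = -3/2, 7/3, -1, the continuity of S' gives the tridiagonal system
  2·σ_0 + 10·σ_1 + 3·σ_2 = 6(Δ_1 - Δ_0) = 23
  3·σ_1 + 10·σ_2 + 2·σ_3 = 6(Δ_2 - Δ_1) = -20
Clamped end conditions give two more equations: 2h_0·σ_0 + h_0·σ_1 = 6(Δ_0 - S'(-2)) = -45 and h_2·σ_2 + 2h_2·σ_3 = 6(S'(5) - Δ_2) = 6.
Hence σ_0 = -1399/96, σ_1 = 319/48, σ_2 = -229/48, σ_3 = 373/96.
On [0, 3], with S_1(t) = a_1 + b_1·t + c_1·t² + d_1·t³: c_1 = σ_1/2 = 319/96, d_1 = (σ_2 - σ_1)/(6h_1) = -137/216, b_1 = Δ_1 - h_1(2σ_1 + σ_2)/6 = -185/96.

-0.6343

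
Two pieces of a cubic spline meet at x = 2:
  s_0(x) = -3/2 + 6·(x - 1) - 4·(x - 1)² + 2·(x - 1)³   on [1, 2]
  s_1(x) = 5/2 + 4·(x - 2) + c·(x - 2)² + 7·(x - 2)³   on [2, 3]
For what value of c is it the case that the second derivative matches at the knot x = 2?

s_0''(x) = -8 + 12·(x - 1), so s_0''(2) = 4. On the right, s_1''(2) = 2c, so c = 2.

2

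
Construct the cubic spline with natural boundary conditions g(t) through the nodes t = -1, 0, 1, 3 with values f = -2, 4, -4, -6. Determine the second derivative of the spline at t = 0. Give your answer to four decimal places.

Put M_i = g'' at the i-th knot. Here h = (1, 1, 2) and Δ = (6, -8, -1), so the interior equations h_(i-1)·M_(i-1) + 2(h_(i-1)+h_i)·M_i + h_i·M_(i+1) = 6(Δ_i − Δ_(i-1)) read
  1·M_0 + 4·M_1 + 1·M_2 = 6(Δ_1 - Δ_0) = -84
  1·M_1 + 6·M_2 + 2·M_3 = 6(Δ_2 - Δ_1) = 42
Natural end conditions: M_0 = M_3 = 0.
Forward elimination and back-substitution give M_0 = 0, M_1 = -546/23, M_2 = 252/23, M_3 = 0.

-23.7391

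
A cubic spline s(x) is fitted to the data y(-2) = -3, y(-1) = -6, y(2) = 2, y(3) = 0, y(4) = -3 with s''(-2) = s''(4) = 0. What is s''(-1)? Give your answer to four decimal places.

6.4717

Put M_i = s'' at the i-th knot. Here h = (1, 3, 1, 1) and Δ = (-3, 8/3, -2, -3), so the interior equations h_(i-1)·M_(i-1) + 2(h_(i-1)+h_i)·M_i + h_i·M_(i+1) = 6(Δ_i − Δ_(i-1)) read
  1·M_0 + 8·M_1 + 3·M_2 = 6(Δ_1 - Δ_0) = 34
  3·M_1 + 8·M_2 + 1·M_3 = 6(Δ_2 - Δ_1) = -28
  1·M_2 + 4·M_3 + 1·M_4 = 6(Δ_3 - Δ_2) = -6
Natural end conditions: M_0 = M_4 = 0.
Solving: M_0 = 0, M_1 = 343/53, M_2 = -314/53, M_3 = -1/53, M_4 = 0.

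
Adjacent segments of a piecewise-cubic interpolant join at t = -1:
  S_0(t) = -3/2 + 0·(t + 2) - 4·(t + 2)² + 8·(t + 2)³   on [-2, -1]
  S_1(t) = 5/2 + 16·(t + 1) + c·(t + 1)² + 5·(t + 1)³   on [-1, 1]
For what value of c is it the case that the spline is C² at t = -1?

20

S_0''(t) = -8 + 48·(t + 2), so S_0''(-1) = 40. On the right, S_1''(-1) = 2c, so c = 20.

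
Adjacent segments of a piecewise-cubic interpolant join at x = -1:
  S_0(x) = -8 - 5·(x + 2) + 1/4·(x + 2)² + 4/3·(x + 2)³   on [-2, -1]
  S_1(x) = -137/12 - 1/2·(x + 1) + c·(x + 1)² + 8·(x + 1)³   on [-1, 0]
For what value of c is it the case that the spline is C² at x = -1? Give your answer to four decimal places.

4.2500

S_0''(x) = 1/2 + 8·(x + 2), so S_0''(-1) = 17/2. On the right, S_1''(-1) = 2c, so c = 17/4.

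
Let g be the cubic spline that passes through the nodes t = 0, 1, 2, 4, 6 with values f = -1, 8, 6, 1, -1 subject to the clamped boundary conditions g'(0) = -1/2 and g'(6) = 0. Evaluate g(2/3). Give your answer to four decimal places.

4.6384

Put M_i = g'' at the i-th knot. Here h = (1, 1, 2, 2) and Δ = (9, -2, -5/2, -1), so the interior equations h_(i-1)·M_(i-1) + 2(h_(i-1)+h_i)·M_i + h_i·M_(i+1) = 6(Δ_i − Δ_(i-1)) read
  1·M_0 + 4·M_1 + 1·M_2 = 6(Δ_1 - Δ_0) = -66
  1·M_1 + 6·M_2 + 2·M_3 = 6(Δ_2 - Δ_1) = -3
  2·M_2 + 8·M_3 + 2·M_4 = 6(Δ_3 - Δ_2) = 9
Clamped end conditions give two more equations: 2h_0·M_0 + h_0·M_1 = 6(Δ_0 - g'(0)) = 57 and h_3·M_3 + 2h_3·M_4 = 6(g'(6) - Δ_3) = 6.
Forward elimination and back-substitution give M_0 = 895/21, M_1 = -593/21, M_2 = 13/3, M_3 = -8/21, M_4 = 71/42.
On [0, 1], g(t) = -1 - 1/2·t + 895/42·t² - 248/21·t³.
With t = 2/3: g(2/3) = 2630/567.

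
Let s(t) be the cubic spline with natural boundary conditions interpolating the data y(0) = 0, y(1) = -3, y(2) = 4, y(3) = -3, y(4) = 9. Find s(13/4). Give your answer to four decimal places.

-2.0566

With σ_i denoting the second derivative at x_i, h_i = 1, 1, 1, 1, and Δ_i = (y_(i+1) − y_i)/h_i = -3, 7, -7, 12:
  1·σ_0 + 4·σ_1 + 1·σ_2 = 6(Δ_1 - Δ_0) = 60
  1·σ_1 + 4·σ_2 + 1·σ_3 = 6(Δ_2 - Δ_1) = -84
  1·σ_2 + 4·σ_3 + 1·σ_4 = 6(Δ_3 - Δ_2) = 114
Natural end conditions: σ_0 = σ_4 = 0.
Solving the tridiagonal system: σ_0 = 0, σ_1 = 675/28, σ_2 = -255/7, σ_3 = 1053/28, σ_4 = 0.
On [3, 4], s(t) = -3 - 15/28·(t - 3) + 1053/56·(t - 3)² - 351/56·(t - 3)³.
With (t - 3) = 1/4: s(13/4) = -1053/512.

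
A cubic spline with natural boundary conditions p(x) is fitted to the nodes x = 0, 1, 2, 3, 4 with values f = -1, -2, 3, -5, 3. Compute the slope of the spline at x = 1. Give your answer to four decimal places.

Put m_i = p'' at the i-th knot. Here h = (1, 1, 1, 1) and Δ = (-1, 5, -8, 8), so the interior equations h_(i-1)·m_(i-1) + 2(h_(i-1)+h_i)·m_i + h_i·m_(i+1) = 6(Δ_i − Δ_(i-1)) read
  1·m_0 + 4·m_1 + 1·m_2 = 6(Δ_1 - Δ_0) = 36
  1·m_1 + 4·m_2 + 1·m_3 = 6(Δ_2 - Δ_1) = -78
  1·m_2 + 4·m_3 + 1·m_4 = 6(Δ_3 - Δ_2) = 96
Natural end conditions: m_0 = m_4 = 0.
Forward elimination and back-substitution give m_0 = 0, m_1 = 237/14, m_2 = -222/7, m_3 = 447/14, m_4 = 0.
On [1, 2], p'(x) = b_1 + 2c_1·(x - 1) + 3d_1·(x - 1)² with b_1 = Δ_1 - h_1(2m_1 + m_2)/6 = 65/14, c_1 = m_1/2 = 237/28, d_1 = (m_2 - m_1)/(6h_1) = -227/28. So p'(1) = 65/14.

4.6429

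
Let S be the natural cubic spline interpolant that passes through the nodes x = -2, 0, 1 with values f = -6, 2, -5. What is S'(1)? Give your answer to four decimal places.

-8.8333

Write M_i for S''(x_i). With h_i = 2, 1 and divided differences Δ_i = 4, -7, the continuity of S' gives the tridiagonal system
  2·M_0 + 6·M_1 + 1·M_2 = 6(Δ_1 - Δ_0) = -66
Natural end conditions: M_0 = M_2 = 0.
Forward elimination and back-substitution give M_0 = 0, M_1 = -11, M_2 = 0.
On [0, 1], S'(x) = b_1 + 2c_1·x + 3d_1·x² with b_1 = Δ_1 - h_1(2M_1 + M_2)/6 = -10/3, c_1 = M_1/2 = -11/2, d_1 = (M_2 - M_1)/(6h_1) = 11/6. So S'(1) = -53/6.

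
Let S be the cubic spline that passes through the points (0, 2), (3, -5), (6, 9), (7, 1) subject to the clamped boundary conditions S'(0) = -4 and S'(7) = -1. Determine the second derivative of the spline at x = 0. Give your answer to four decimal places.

-2.4086

With M_i denoting the second derivative at x_i, h_i = 3, 3, 1, and Δ_i = (y_(i+1) − y_i)/h_i = -7/3, 14/3, -8:
  3·M_0 + 12·M_1 + 3·M_2 = 6(Δ_1 - Δ_0) = 42
  3·M_1 + 8·M_2 + 1·M_3 = 6(Δ_2 - Δ_1) = -76
Clamped end conditions give two more equations: 2h_0·M_0 + h_0·M_1 = 6(Δ_0 - S'(0)) = 10 and h_2·M_2 + 2h_2·M_3 = 6(S'(7) - Δ_2) = 42.
Solving: M_0 = -224/93, M_1 = 758/93, M_2 = -502/31, M_3 = 902/31.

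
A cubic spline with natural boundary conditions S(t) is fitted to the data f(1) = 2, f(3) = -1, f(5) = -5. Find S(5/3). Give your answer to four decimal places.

1.0741

Put m_i = S'' at the i-th knot. Here h = (2, 2) and Δ = (-3/2, -2), so the interior equations h_(i-1)·m_(i-1) + 2(h_(i-1)+h_i)·m_i + h_i·m_(i+1) = 6(Δ_i − Δ_(i-1)) read
  2·m_0 + 8·m_1 + 2·m_2 = 6(Δ_1 - Δ_0) = -3
Natural end conditions: m_0 = m_2 = 0.
Forward elimination and back-substitution give m_0 = 0, m_1 = -3/8, m_2 = 0.
On [1, 3], S(t) = 2 - 11/8·(t - 1) + 0·(t - 1)² - 1/32·(t - 1)³.
With (t - 1) = 2/3: S(5/3) = 29/27.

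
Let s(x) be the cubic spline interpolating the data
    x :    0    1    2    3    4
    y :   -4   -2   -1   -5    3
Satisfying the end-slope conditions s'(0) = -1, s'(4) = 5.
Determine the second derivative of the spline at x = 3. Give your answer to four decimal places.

Write M_i for s''(x_i). With h_i = 1, 1, 1, 1 and divided differences Δ_i = 2, 1, -4, 8, the continuity of s' gives the tridiagonal system
  1·M_0 + 4·M_1 + 1·M_2 = 6(Δ_1 - Δ_0) = -6
  1·M_1 + 4·M_2 + 1·M_3 = 6(Δ_2 - Δ_1) = -30
  1·M_2 + 4·M_3 + 1·M_4 = 6(Δ_3 - Δ_2) = 72
Clamped end conditions give two more equations: 2h_0·M_0 + h_0·M_1 = 6(Δ_0 - s'(0)) = 18 and h_3·M_3 + 2h_3·M_4 = 6(s'(4) - Δ_3) = -18.
Hence M_0 = 255/28, M_1 = -3/14, M_2 = -57/4, M_3 = 381/14, M_4 = -633/28.

27.2143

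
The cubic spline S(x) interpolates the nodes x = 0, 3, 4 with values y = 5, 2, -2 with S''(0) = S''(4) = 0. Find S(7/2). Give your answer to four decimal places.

Write M_i for S''(x_i). With h_i = 3, 1 and divided differences Δ_i = -1, -4, the continuity of S' gives the tridiagonal system
  3·M_0 + 8·M_1 + 1·M_2 = 6(Δ_1 - Δ_0) = -18
Natural end conditions: M_0 = M_2 = 0.
Solving the tridiagonal system: M_0 = 0, M_1 = -9/4, M_2 = 0.
On [3, 4], S(x) = 2 - 13/4·(x - 3) - 9/8·(x - 3)² + 3/8·(x - 3)³.
With (x - 3) = 1/2: S(7/2) = 9/64.

0.1406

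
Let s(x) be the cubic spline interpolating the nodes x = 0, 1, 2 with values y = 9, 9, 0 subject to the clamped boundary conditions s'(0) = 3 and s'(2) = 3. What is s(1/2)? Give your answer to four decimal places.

10.4063

Write σ_i for s''(x_i). With h_i = 1, 1 and divided differences Δ_i = 0, -9, the continuity of s' gives the tridiagonal system
  1·σ_0 + 4·σ_1 + 1·σ_2 = 6(Δ_1 - Δ_0) = -54
Clamped end conditions give two more equations: 2h_0·σ_0 + h_0·σ_1 = 6(Δ_0 - s'(0)) = -18 and h_1·σ_1 + 2h_1·σ_2 = 6(s'(2) - Δ_1) = 72.
Solving: σ_0 = 9/2, σ_1 = -27, σ_2 = 99/2.
On [0, 1], s(x) = 9 + 3·x + 9/4·x² - 21/4·x³.
With x = 1/2: s(1/2) = 333/32.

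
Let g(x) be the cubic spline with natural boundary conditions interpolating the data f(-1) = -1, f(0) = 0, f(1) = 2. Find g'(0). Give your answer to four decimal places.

Write M_i for g''(x_i). With h_i = 1, 1 and divided differences Δ_i = 1, 2, the continuity of g' gives the tridiagonal system
  1·M_0 + 4·M_1 + 1·M_2 = 6(Δ_1 - Δ_0) = 6
Natural end conditions: M_0 = M_2 = 0.
Solving: M_0 = 0, M_1 = 3/2, M_2 = 0.
On [0, 1], g'(x) = b_1 + 2c_1·x + 3d_1·x² with b_1 = Δ_1 - h_1(2M_1 + M_2)/6 = 3/2, c_1 = M_1/2 = 3/4, d_1 = (M_2 - M_1)/(6h_1) = -1/4. So g'(0) = 3/2.

1.5000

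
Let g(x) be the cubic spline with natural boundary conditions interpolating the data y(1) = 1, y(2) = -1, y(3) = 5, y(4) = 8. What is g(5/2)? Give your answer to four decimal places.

Put M_i = g'' at the i-th knot. Here h = (1, 1, 1) and Δ = (-2, 6, 3), so the interior equations h_(i-1)·M_(i-1) + 2(h_(i-1)+h_i)·M_i + h_i·M_(i+1) = 6(Δ_i − Δ_(i-1)) read
  1·M_0 + 4·M_1 + 1·M_2 = 6(Δ_1 - Δ_0) = 48
  1·M_1 + 4·M_2 + 1·M_3 = 6(Δ_2 - Δ_1) = -18
Natural end conditions: M_0 = M_3 = 0.
Hence M_0 = 0, M_1 = 14, M_2 = -8, M_3 = 0.
On [2, 3], g(x) = -1 + 8/3·(x - 2) + 7·(x - 2)² - 11/3·(x - 2)³.
With (x - 2) = 1/2: g(5/2) = 13/8.

1.6250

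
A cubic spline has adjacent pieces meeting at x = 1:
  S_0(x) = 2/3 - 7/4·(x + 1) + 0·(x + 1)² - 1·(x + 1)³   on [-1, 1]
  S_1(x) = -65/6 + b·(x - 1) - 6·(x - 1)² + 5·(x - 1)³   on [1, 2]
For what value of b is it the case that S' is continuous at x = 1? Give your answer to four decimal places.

-13.7500

S_0'(x) = -7/4 + 0·(x + 1) - 3·(x + 1)², so S_0'(1) = -55/4. On the right, S_1'(1) = b, so b = -55/4.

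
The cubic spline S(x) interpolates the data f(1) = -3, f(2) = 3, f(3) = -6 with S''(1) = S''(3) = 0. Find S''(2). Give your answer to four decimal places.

With M_i denoting the second derivative at x_i, h_i = 1, 1, and Δ_i = (y_(i+1) − y_i)/h_i = 6, -9:
  1·M_0 + 4·M_1 + 1·M_2 = 6(Δ_1 - Δ_0) = -90
Natural end conditions: M_0 = M_2 = 0.
Hence M_0 = 0, M_1 = -45/2, M_2 = 0.

-22.5000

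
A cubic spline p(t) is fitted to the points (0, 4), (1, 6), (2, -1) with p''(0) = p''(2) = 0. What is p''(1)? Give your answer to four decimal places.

-13.5000

With M_i denoting the second derivative at x_i, h_i = 1, 1, and Δ_i = (y_(i+1) − y_i)/h_i = 2, -7:
  1·M_0 + 4·M_1 + 1·M_2 = 6(Δ_1 - Δ_0) = -54
Natural end conditions: M_0 = M_2 = 0.
Forward elimination and back-substitution give M_0 = 0, M_1 = -27/2, M_2 = 0.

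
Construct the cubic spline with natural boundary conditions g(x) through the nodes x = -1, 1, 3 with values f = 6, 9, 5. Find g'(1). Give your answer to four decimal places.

-0.2500

Let m_i = g''(x_i). Step sizes h_i = 2, 2; slopes of the chords Δ_i = (y_(i+1) - y_i)/h_i = 3/2, -2.
  2·m_0 + 8·m_1 + 2·m_2 = 6(Δ_1 - Δ_0) = -21
Natural end conditions: m_0 = m_2 = 0.
Forward elimination and back-substitution give m_0 = 0, m_1 = -21/8, m_2 = 0.
On [1, 3], g'(x) = b_1 + 2c_1·(x - 1) + 3d_1·(x - 1)² with b_1 = Δ_1 - h_1(2m_1 + m_2)/6 = -1/4, c_1 = m_1/2 = -21/16, d_1 = (m_2 - m_1)/(6h_1) = 7/32. So g'(1) = -1/4.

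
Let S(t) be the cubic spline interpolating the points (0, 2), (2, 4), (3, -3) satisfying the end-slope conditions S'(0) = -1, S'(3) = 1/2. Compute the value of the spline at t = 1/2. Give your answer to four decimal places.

With M_i denoting the second derivative at x_i, h_i = 2, 1, and Δ_i = (y_(i+1) − y_i)/h_i = 1, -7:
  2·M_0 + 6·M_1 + 1·M_2 = 6(Δ_1 - Δ_0) = -48
Clamped end conditions give two more equations: 2h_0·M_0 + h_0·M_1 = 6(Δ_0 - S'(0)) = 12 and h_1·M_1 + 2h_1·M_2 = 6(S'(3) - Δ_1) = 45.
Hence M_0 = 23/2, M_1 = -17, M_2 = 31.
On [0, 2], S(t) = 2 - 1·t + 23/4·t² - 19/8·t³.
With t = 1/2: S(1/2) = 169/64.

2.6406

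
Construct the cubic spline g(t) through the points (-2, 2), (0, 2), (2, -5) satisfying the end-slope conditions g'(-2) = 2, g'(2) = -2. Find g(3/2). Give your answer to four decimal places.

With M_i denoting the second derivative at x_i, h_i = 2, 2, and Δ_i = (y_(i+1) − y_i)/h_i = 0, -7/2:
  2·M_0 + 8·M_1 + 2·M_2 = 6(Δ_1 - Δ_0) = -21
Clamped end conditions give two more equations: 2h_0·M_0 + h_0·M_1 = 6(Δ_0 - g'(-2)) = -12 and h_1·M_1 + 2h_1·M_2 = 6(g'(2) - Δ_1) = 9.
Solving the tridiagonal system: M_0 = -11/8, M_1 = -13/4, M_2 = 31/8.
On [0, 2], g(t) = 2 - 21/8·t - 13/8·t² + 19/32·t³.
With t = 3/2: g(3/2) = -919/256.

-3.5898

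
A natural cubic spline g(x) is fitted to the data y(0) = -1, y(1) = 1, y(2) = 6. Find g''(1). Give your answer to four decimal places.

4.5000

Put σ_i = g'' at the i-th knot. Here h = (1, 1) and Δ = (2, 5), so the interior equations h_(i-1)·σ_(i-1) + 2(h_(i-1)+h_i)·σ_i + h_i·σ_(i+1) = 6(Δ_i − Δ_(i-1)) read
  1·σ_0 + 4·σ_1 + 1·σ_2 = 6(Δ_1 - Δ_0) = 18
Natural end conditions: σ_0 = σ_2 = 0.
Hence σ_0 = 0, σ_1 = 9/2, σ_2 = 0.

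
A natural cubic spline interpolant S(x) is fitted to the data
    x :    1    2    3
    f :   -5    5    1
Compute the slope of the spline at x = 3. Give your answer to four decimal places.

-7.5000

Let M_i = S''(x_i). Step sizes h_i = 1, 1; slopes of the chords Δ_i = (y_(i+1) - y_i)/h_i = 10, -4.
  1·M_0 + 4·M_1 + 1·M_2 = 6(Δ_1 - Δ_0) = -84
Natural end conditions: M_0 = M_2 = 0.
Solving: M_0 = 0, M_1 = -21, M_2 = 0.
On [2, 3], S'(x) = b_1 + 2c_1·(x - 2) + 3d_1·(x - 2)² with b_1 = Δ_1 - h_1(2M_1 + M_2)/6 = 3, c_1 = M_1/2 = -21/2, d_1 = (M_2 - M_1)/(6h_1) = 7/2. So S'(3) = -15/2.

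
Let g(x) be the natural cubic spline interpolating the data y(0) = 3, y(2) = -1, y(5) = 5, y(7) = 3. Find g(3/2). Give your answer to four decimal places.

With m_i denoting the second derivative at x_i, h_i = 2, 3, 2, and Δ_i = (y_(i+1) − y_i)/h_i = -2, 2, -1:
  2·m_0 + 10·m_1 + 3·m_2 = 6(Δ_1 - Δ_0) = 24
  3·m_1 + 10·m_2 + 2·m_3 = 6(Δ_2 - Δ_1) = -18
Natural end conditions: m_0 = m_3 = 0.
Solving the tridiagonal system: m_0 = 0, m_1 = 42/13, m_2 = -36/13, m_3 = 0.
On [0, 2], g(x) = 3 - 40/13·x + 0·x² + 7/26·x³.
With x = 3/2: g(3/2) = -147/208.

-0.7067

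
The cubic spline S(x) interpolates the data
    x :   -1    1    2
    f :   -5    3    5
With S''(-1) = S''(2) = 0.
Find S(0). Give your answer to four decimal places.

Put m_i = S'' at the i-th knot. Here h = (2, 1) and Δ = (4, 2), so the interior equations h_(i-1)·m_(i-1) + 2(h_(i-1)+h_i)·m_i + h_i·m_(i+1) = 6(Δ_i − Δ_(i-1)) read
  2·m_0 + 6·m_1 + 1·m_2 = 6(Δ_1 - Δ_0) = -12
Natural end conditions: m_0 = m_2 = 0.
Solving: m_0 = 0, m_1 = -2, m_2 = 0.
On [-1, 1], S(x) = -5 + 14/3·(x + 1) + 0·(x + 1)² - 1/6·(x + 1)³.
With (x + 1) = 1: S(0) = -1/2.

-0.5000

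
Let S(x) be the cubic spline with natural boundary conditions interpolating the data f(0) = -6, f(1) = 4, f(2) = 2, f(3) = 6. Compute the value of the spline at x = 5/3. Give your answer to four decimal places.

Put m_i = S'' at the i-th knot. Here h = (1, 1, 1) and Δ = (10, -2, 4), so the interior equations h_(i-1)·m_(i-1) + 2(h_(i-1)+h_i)·m_i + h_i·m_(i+1) = 6(Δ_i − Δ_(i-1)) read
  1·m_0 + 4·m_1 + 1·m_2 = 6(Δ_1 - Δ_0) = -72
  1·m_1 + 4·m_2 + 1·m_3 = 6(Δ_2 - Δ_1) = 36
Natural end conditions: m_0 = m_3 = 0.
Solving the tridiagonal system: m_0 = 0, m_1 = -108/5, m_2 = 72/5, m_3 = 0.
On [1, 2], S(x) = 4 + 14/5·(x - 1) - 54/5·(x - 1)² + 6·(x - 1)³.
With (x - 1) = 2/3: S(5/3) = 128/45.

2.8444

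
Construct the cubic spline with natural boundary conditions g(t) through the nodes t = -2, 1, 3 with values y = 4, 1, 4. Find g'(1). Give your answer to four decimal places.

Put m_i = g'' at the i-th knot. Here h = (3, 2) and Δ = (-1, 3/2), so the interior equations h_(i-1)·m_(i-1) + 2(h_(i-1)+h_i)·m_i + h_i·m_(i+1) = 6(Δ_i − Δ_(i-1)) read
  3·m_0 + 10·m_1 + 2·m_2 = 6(Δ_1 - Δ_0) = 15
Natural end conditions: m_0 = m_2 = 0.
Solving: m_0 = 0, m_1 = 3/2, m_2 = 0.
On [1, 3], g'(t) = b_1 + 2c_1·(t - 1) + 3d_1·(t - 1)² with b_1 = Δ_1 - h_1(2m_1 + m_2)/6 = 1/2, c_1 = m_1/2 = 3/4, d_1 = (m_2 - m_1)/(6h_1) = -1/8. So g'(1) = 1/2.

0.5000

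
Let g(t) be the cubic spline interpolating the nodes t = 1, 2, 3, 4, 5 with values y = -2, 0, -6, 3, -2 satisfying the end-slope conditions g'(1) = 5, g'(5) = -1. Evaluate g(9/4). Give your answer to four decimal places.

-1.7695

Let σ_i = g''(x_i). Step sizes h_i = 1, 1, 1, 1; slopes of the chords Δ_i = (y_(i+1) - y_i)/h_i = 2, -6, 9, -5.
  1·σ_0 + 4·σ_1 + 1·σ_2 = 6(Δ_1 - Δ_0) = -48
  1·σ_1 + 4·σ_2 + 1·σ_3 = 6(Δ_2 - Δ_1) = 90
  1·σ_2 + 4·σ_3 + 1·σ_4 = 6(Δ_3 - Δ_2) = -84
Clamped end conditions give two more equations: 2h_0·σ_0 + h_0·σ_1 = 6(Δ_0 - g'(1)) = -18 and h_3·σ_3 + 2h_3·σ_4 = 6(g'(5) - Δ_3) = 24.
Solving the tridiagonal system: σ_0 = 27/14, σ_1 = -153/7, σ_2 = 75/2, σ_3 = -267/7, σ_4 = 435/14.
On [2, 3], g(t) = 0 - 139/28·(t - 2) - 153/14·(t - 2)² + 277/28·(t - 2)³.
With (t - 2) = 1/4: g(9/4) = -453/256.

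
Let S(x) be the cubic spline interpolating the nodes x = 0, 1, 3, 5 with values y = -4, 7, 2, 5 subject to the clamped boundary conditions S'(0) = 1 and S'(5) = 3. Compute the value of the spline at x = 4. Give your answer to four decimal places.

With M_i denoting the second derivative at x_i, h_i = 1, 2, 2, and Δ_i = (y_(i+1) − y_i)/h_i = 11, -5/2, 3/2:
  1·M_0 + 6·M_1 + 2·M_2 = 6(Δ_1 - Δ_0) = -81
  2·M_1 + 8·M_2 + 2·M_3 = 6(Δ_2 - Δ_1) = 24
Clamped end conditions give two more equations: 2h_0·M_0 + h_0·M_1 = 6(Δ_0 - S'(0)) = 60 and h_2·M_2 + 2h_2·M_3 = 6(S'(5) - Δ_2) = 9.
Forward elimination and back-substitution give M_0 = 962/23, M_1 = -544/23, M_2 = 439/46, M_3 = -58/23.
On [3, 5], S(x) = 2 - 185/46·(x - 3) + 439/92·(x - 3)² - 185/184·(x - 3)³.
With (x - 3) = 1: S(4) = 321/184.

1.7446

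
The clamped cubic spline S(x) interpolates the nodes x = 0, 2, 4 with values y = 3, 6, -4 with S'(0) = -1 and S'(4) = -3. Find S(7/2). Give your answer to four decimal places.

-1.7461

Write m_i for S''(x_i). With h_i = 2, 2 and divided differences Δ_i = 3/2, -5, the continuity of S' gives the tridiagonal system
  2·m_0 + 8·m_1 + 2·m_2 = 6(Δ_1 - Δ_0) = -39
Clamped end conditions give two more equations: 2h_0·m_0 + h_0·m_1 = 6(Δ_0 - S'(0)) = 15 and h_1·m_1 + 2h_1·m_2 = 6(S'(4) - Δ_1) = 12.
Forward elimination and back-substitution give m_0 = 65/8, m_1 = -35/4, m_2 = 59/8.
On [2, 4], S(x) = 6 - 13/8·(x - 2) - 35/8·(x - 2)² + 43/32·(x - 2)³.
With (x - 2) = 3/2: S(7/2) = -447/256.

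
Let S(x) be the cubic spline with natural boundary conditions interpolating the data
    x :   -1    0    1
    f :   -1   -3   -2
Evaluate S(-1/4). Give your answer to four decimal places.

With m_i denoting the second derivative at x_i, h_i = 1, 1, and Δ_i = (y_(i+1) − y_i)/h_i = -2, 1:
  1·m_0 + 4·m_1 + 1·m_2 = 6(Δ_1 - Δ_0) = 18
Natural end conditions: m_0 = m_2 = 0.
Hence m_0 = 0, m_1 = 9/2, m_2 = 0.
On [-1, 0], S(x) = -1 - 11/4·(x + 1) + 0·(x + 1)² + 3/4·(x + 1)³.
With (x + 1) = 3/4: S(-1/4) = -703/256.

-2.7461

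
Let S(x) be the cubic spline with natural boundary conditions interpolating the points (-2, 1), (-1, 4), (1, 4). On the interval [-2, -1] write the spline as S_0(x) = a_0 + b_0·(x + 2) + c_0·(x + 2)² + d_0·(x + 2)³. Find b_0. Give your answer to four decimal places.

3.5000

With m_i denoting the second derivative at x_i, h_i = 1, 2, and Δ_i = (y_(i+1) − y_i)/h_i = 3, 0:
  1·m_0 + 6·m_1 + 2·m_2 = 6(Δ_1 - Δ_0) = -18
Natural end conditions: m_0 = m_2 = 0.
Solving the tridiagonal system: m_0 = 0, m_1 = -3, m_2 = 0.
On [-2, -1], with S_0(x) = a_0 + b_0·(x + 2) + c_0·(x + 2)² + d_0·(x + 2)³: c_0 = m_0/2 = 0, d_0 = (m_1 - m_0)/(6h_0) = -1/2, b_0 = Δ_0 - h_0(2m_0 + m_1)/6 = 7/2.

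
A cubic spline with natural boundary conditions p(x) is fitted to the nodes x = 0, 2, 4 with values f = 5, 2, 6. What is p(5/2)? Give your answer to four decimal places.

Put M_i = p'' at the i-th knot. Here h = (2, 2) and Δ = (-3/2, 2), so the interior equations h_(i-1)·M_(i-1) + 2(h_(i-1)+h_i)·M_i + h_i·M_(i+1) = 6(Δ_i − Δ_(i-1)) read
  2·M_0 + 8·M_1 + 2·M_2 = 6(Δ_1 - Δ_0) = 21
Natural end conditions: M_0 = M_2 = 0.
Hence M_0 = 0, M_1 = 21/8, M_2 = 0.
On [2, 4], p(x) = 2 + 1/4·(x - 2) + 21/16·(x - 2)² - 7/32·(x - 2)³.
With (x - 2) = 1/2: p(5/2) = 621/256.

2.4258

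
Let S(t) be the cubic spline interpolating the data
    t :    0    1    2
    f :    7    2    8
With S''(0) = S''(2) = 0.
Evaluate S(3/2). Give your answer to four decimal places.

3.9688

With σ_i denoting the second derivative at x_i, h_i = 1, 1, and Δ_i = (y_(i+1) − y_i)/h_i = -5, 6:
  1·σ_0 + 4·σ_1 + 1·σ_2 = 6(Δ_1 - Δ_0) = 66
Natural end conditions: σ_0 = σ_2 = 0.
Hence σ_0 = 0, σ_1 = 33/2, σ_2 = 0.
On [1, 2], S(t) = 2 + 1/2·(t - 1) + 33/4·(t - 1)² - 11/4·(t - 1)³.
With (t - 1) = 1/2: S(3/2) = 127/32.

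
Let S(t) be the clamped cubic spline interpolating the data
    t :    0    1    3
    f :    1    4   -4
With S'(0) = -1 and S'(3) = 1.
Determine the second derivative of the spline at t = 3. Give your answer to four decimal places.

15.1667

Write M_i for S''(x_i). With h_i = 1, 2 and divided differences Δ_i = 3, -4, the continuity of S' gives the tridiagonal system
  1·M_0 + 6·M_1 + 2·M_2 = 6(Δ_1 - Δ_0) = -42
Clamped end conditions give two more equations: 2h_0·M_0 + h_0·M_1 = 6(Δ_0 - S'(0)) = 24 and h_1·M_1 + 2h_1·M_2 = 6(S'(3) - Δ_1) = 30.
Forward elimination and back-substitution give M_0 = 59/3, M_1 = -46/3, M_2 = 91/6.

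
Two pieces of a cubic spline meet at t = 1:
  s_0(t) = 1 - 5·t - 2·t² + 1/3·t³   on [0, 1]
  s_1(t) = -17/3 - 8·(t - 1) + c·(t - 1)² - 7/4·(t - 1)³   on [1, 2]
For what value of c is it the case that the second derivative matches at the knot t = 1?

s_0''(t) = -4 + 2·t, so s_0''(1) = -2. On the right, s_1''(1) = 2c, so c = -1.

-1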